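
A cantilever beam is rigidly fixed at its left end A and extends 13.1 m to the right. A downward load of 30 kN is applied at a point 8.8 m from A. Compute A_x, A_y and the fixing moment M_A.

A_x = 0, A_y = 30.00 kN, M_A = 264.0 kN·m

ΣF_x = 0: A_x = 0.
ΣF_y = 0: A_y − 30 = 0 → A_y = 30.00 kN.
ΣM about A: M_A − 30·8.8 = 0 → M_A = 264.0 kN·m.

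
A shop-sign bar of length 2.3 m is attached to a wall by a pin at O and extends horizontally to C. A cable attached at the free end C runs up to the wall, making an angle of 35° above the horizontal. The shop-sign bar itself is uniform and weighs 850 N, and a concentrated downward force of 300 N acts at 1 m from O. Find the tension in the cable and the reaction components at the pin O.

ΣM about O: T·sin35°·2.3 − 850·1.15 − 300·1 = 0 → T = 1277.5/(2.3·0.573576) = 968.372 ≈ 968.4 N.
ΣF_x = 0: O_x − T·cos35° = 0 → O_x = 968.372 × 0.819152 = 793.2 N.
ΣF_y = 0: O_y + T·sin35° − 850 − 300 = 0 → O_y = 1150 − 968.372 × 0.573576 = 594.6 N.

T = 968.4 N, O_x = 793.2 N, O_y = 594.6 N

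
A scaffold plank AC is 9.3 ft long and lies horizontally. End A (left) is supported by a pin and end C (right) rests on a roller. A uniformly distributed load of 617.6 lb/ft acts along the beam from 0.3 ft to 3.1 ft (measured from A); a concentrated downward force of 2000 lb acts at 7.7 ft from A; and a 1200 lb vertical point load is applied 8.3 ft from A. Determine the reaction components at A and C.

Resultant of the distributed load: 617.6 × 2.8 = 1729.28 lb at 1.7 ft from A.
ΣM about A: C_y·9.3 − (617.6·2.8)·1.7 − 2000·7.7 − 1200·8.3 = 0 → C_y = 28299.776/9.3 = 3042.99 ≈ 3043 lb.
ΣF_y = 0: A_y + 3042.99 − 617.6·2.8 − 2000 − 1200 = 0 → A_y = 1886 lb.
ΣF_x = 0: no horizontal applied forces, so A_x = 0.

A_x = 0, A_y = 1886 lb, C_y = 3043 lb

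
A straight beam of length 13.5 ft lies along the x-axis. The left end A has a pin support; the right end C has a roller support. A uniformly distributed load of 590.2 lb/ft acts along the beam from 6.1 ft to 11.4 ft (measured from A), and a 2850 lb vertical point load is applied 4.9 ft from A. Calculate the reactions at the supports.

Resultant of the distributed load: 590.2 × 5.3 = 3128.06 lb at 8.75 ft from A.
Taking moments about A: C_y·13.5 − (590.2·5.3)·8.75 − 2850·4.9 = 0 → C_y = 41335.525/13.5 = 3061.89 ≈ 3062 lb.
ΣF_y = 0: A_y + 3061.89 − 590.2·5.3 − 2850 = 0 → A_y = 2916 lb.
ΣF_x = 0: no horizontal applied forces, so A_x = 0.

A_x = 0, A_y = 2916 lb, C_y = 3062 lb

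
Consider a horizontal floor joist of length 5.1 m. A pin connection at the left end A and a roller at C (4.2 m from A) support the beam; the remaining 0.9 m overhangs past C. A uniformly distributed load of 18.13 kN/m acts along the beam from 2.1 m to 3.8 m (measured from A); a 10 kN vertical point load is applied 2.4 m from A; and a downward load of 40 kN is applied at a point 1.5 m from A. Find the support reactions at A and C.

Resultant of the distributed load: 18.13 × 1.7 = 30.821 kN at 2.95 m from A.
Moments about A: C_y·4.2 − (18.13·1.7)·2.95 − 10·2.4 − 40·1.5 = 0 → C_y = 174.92195/4.2 = 41.6481 ≈ 41.65 kN.
ΣF_y = 0: A_y + 41.6481 − 18.13·1.7 − 10 − 40 = 0 → A_y = 39.17 kN.
ΣF_x = 0: no horizontal applied forces, so A_x = 0.

A_x = 0, A_y = 39.17 kN, C_y = 41.65 kN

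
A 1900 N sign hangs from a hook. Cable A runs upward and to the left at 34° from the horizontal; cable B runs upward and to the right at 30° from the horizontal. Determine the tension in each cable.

ΣF_x = 0: −T_A·cos34° + T_B·cos30° = 0 → T_B = 0.95729·T_A.
ΣF_y = 0: T_A·sin34° + T_B·sin30° = 1900.
Substitute: T_A·(0.559193 + 0.95729·0.5) = 1900 → T_A = 1830.73 ≈ 1831 N.
Then T_B = 0.95729 × 1830.73 = 1753 N.

T_A = 1831 N, T_B = 1753 N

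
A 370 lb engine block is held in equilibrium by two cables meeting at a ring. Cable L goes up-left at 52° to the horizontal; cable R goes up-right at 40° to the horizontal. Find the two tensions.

ΣF_x = 0: −T_L·cos52° + T_R·cos40° = 0 → T_R = 0.803689·T_L.
ΣF_y = 0: T_L·sin52° + T_R·sin40° = 370.
Substitute: T_L·(0.788011 + 0.803689·0.642788) = 370 → T_L = 283.609 ≈ 283.6 lb.
Then T_R = 0.803689 × 283.609 = 227.9 lb.

T_L = 283.6 lb, T_R = 227.9 lb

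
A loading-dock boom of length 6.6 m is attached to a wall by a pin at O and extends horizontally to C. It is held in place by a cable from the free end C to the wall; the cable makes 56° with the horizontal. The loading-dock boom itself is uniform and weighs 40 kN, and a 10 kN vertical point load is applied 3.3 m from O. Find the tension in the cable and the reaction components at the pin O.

ΣM about O: T·sin56°·6.6 − 40·3.3 − 10·3.3 = 0 → T = 165/(6.6·0.829038) = 30.1554 ≈ 30.16 kN.
ΣF_x = 0: O_x − T·cos56° = 0 → O_x = 30.1554 × 0.559193 = 16.86 kN.
ΣF_y = 0: O_y + T·sin56° − 40 − 10 = 0 → O_y = 50 − 30.1554 × 0.829038 = 25.00 kN.

T = 30.16 kN, O_x = 16.86 kN, O_y = 25.00 kN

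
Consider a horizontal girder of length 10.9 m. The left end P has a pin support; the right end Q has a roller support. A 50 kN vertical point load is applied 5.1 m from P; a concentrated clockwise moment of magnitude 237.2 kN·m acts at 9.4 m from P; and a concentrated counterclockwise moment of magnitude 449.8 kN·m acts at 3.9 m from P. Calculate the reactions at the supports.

ΣM about P: Q_y·10.9 − 50·5.1 − 237.2 + 449.8 = 0 → Q_y = 42.4/10.9 = 3.88991 ≈ 3.890 kN.
ΣF_y = 0: P_y + 3.88991 − 50 = 0 → P_y = 46.11 kN.
ΣF_x = 0: no horizontal applied forces, so P_x = 0.

P_x = 0, P_y = 46.11 kN, Q_y = 3.890 kN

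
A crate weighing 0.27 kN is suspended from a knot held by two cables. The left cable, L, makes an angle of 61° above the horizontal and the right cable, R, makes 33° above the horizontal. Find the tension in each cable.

ΣF_x = 0: −T_L·cos61° + T_R·cos33° = 0 → T_R = 0.578069·T_L.
ΣF_y = 0: T_L·sin61° + T_R·sin33° = 0.27.
Substitute: T_L·(0.87462 + 0.578069·0.544639) = 0.27 → T_L = 0.226994 ≈ 0.2270 kN.
Then T_R = 0.578069 × 0.226994 = 0.1312 kN.

T_L = 0.2270 kN, T_R = 0.1312 kN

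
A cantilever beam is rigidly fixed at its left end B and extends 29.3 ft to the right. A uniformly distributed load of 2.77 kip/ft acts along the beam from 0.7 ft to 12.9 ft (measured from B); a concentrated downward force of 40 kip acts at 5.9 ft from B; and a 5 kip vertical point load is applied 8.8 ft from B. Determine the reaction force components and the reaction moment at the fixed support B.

Resultant of the distributed load: 2.77 × 12.2 = 33.794 kip at 6.8 ft from B.
ΣF_x = 0: B_x = 0.
ΣF_y = 0: B_y − 2.77·12.2 − 40 − 5 = 0 → B_y = 78.79 kip.
ΣM about B: M_B − (2.77·12.2)·6.8 − 40·5.9 − 5·8.8 = 0 → M_B = 509.8 kip·ft.

B_x = 0, B_y = 78.79 kip, M_B = 509.8 kip·ft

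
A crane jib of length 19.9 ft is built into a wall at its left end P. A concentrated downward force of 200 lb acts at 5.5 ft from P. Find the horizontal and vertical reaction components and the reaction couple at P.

ΣF_x = 0: P_x = 0.
ΣF_y = 0: P_y − 200 = 0 → P_y = 200.0 lb.
ΣM about P: M_P − 200·5.5 = 0 → M_P = 1100 lb·ft.

P_x = 0, P_y = 200.0 lb, M_P = 1100 lb·ft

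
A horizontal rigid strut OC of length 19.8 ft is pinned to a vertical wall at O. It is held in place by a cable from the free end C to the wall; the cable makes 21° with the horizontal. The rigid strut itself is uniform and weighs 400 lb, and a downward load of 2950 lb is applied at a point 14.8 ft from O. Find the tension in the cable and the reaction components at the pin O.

T = 6711 lb, O_x = 6265 lb, O_y = 944.9 lb

ΣM about O: T·sin21°·19.8 − 400·9.9 − 2950·14.8 = 0 → T = 47620/(19.8·0.358368) = 6711.12 ≈ 6711 lb.
ΣF_x = 0: O_x − T·cos21° = 0 → O_x = 6711.12 × 0.93358 = 6265 lb.
ΣF_y = 0: O_y + T·sin21° − 400 − 2950 = 0 → O_y = 3350 − 6711.12 × 0.358368 = 944.9 lb.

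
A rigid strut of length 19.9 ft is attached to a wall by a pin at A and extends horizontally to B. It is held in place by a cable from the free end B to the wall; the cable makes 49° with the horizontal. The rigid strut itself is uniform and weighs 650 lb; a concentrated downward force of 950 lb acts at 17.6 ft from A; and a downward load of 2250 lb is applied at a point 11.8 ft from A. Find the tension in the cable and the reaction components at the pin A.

ΣM about A: T·sin49°·19.9 − 650·9.95 − 950·17.6 − 2250·11.8 = 0 → T = 49737.5/(19.9·0.75471) = 3311.7 ≈ 3312 lb.
ΣF_x = 0: A_x − T·cos49° = 0 → A_x = 3311.7 × 0.656059 = 2173 lb.
ΣF_y = 0: A_y + T·sin49° − 650 − 950 − 2250 = 0 → A_y = 3850 − 3311.7 × 0.75471 = 1351 lb.

T = 3312 lb, A_x = 2173 lb, A_y = 1351 lb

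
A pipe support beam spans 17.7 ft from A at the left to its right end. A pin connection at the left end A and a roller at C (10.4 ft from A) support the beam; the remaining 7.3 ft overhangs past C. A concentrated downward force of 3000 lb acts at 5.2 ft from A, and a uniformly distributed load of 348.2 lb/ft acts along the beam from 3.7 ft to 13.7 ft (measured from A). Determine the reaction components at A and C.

Resultant of the distributed load: 348.2 × 10 = 3482 lb at 8.7 ft from A.
Moments about A: C_y·10.4 − 3000·5.2 − (348.2·10)·8.7 = 0 → C_y = 45893.4/10.4 = 4412.83 ≈ 4413 lb.
ΣF_y = 0: A_y + 4412.83 − 3000 − 348.2·10 = 0 → A_y = 2069 lb.
ΣF_x = 0: no horizontal applied forces, so A_x = 0.

A_x = 0, A_y = 2069 lb, C_y = 4413 lb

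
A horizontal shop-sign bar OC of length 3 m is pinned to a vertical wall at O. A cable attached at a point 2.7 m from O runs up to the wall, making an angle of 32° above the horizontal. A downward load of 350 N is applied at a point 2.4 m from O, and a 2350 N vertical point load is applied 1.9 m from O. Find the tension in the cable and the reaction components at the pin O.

ΣM about O: T·sin32°·2.7 − 350·2.4 − 2350·1.9 = 0 → T = 5305/(2.7·0.529919) = 3707.76 ≈ 3708 N.
ΣF_x = 0: O_x − T·cos32° = 0 → O_x = 3707.76 × 0.848048 = 3144 N.
ΣF_y = 0: O_y + T·sin32° − 350 − 2350 = 0 → O_y = 2700 − 3707.76 × 0.529919 = 735.2 N.

T = 3708 N, O_x = 3144 N, O_y = 735.2 N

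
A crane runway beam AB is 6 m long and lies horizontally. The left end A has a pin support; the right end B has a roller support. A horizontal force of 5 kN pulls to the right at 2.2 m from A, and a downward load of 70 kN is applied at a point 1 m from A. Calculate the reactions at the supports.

Taking moments about A: B_y·6 − 70·1 = 0 → B_y = 70/6 = 11.6667 ≈ 11.67 kN.
ΣF_y = 0: A_y + 11.6667 − 70 = 0 → A_y = 58.33 kN.
ΣF_x = 0: A_x + 5 = 0 → A_x = -5.000 kN.

A_x = -5.000 kN, A_y = 58.33 kN, B_y = 11.67 kN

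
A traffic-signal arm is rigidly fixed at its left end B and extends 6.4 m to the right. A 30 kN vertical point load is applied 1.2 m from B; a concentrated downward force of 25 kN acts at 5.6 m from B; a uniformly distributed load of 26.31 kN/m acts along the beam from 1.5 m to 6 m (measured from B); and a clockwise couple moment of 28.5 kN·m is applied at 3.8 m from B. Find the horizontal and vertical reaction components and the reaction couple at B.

B_x = 0, B_y = 173.4 kN, M_B = 648.5 kN·m

Resultant of the distributed load: 26.31 × 4.5 = 118.395 kN at 3.75 m from B.
ΣF_x = 0: B_x = 0.
ΣF_y = 0: B_y − 30 − 25 − 26.31·4.5 = 0 → B_y = 173.4 kN.
ΣM about B: M_B − 30·1.2 − 25·5.6 − (26.31·4.5)·3.75 − 28.5 = 0 → M_B = 648.5 kN·m.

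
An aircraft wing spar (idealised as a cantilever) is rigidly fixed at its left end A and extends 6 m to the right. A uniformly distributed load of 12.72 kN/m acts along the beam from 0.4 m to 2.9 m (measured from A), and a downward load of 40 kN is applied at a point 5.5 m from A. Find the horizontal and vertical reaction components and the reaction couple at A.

A_x = 0, A_y = 71.80 kN, M_A = 272.5 kN·m

Resultant of the distributed load: 12.72 × 2.5 = 31.8 kN at 1.65 m from A.
ΣF_x = 0: A_x = 0.
ΣF_y = 0: A_y − 12.72·2.5 − 40 = 0 → A_y = 71.80 kN.
ΣM about A: M_A − (12.72·2.5)·1.65 − 40·5.5 = 0 → M_A = 272.5 kN·m.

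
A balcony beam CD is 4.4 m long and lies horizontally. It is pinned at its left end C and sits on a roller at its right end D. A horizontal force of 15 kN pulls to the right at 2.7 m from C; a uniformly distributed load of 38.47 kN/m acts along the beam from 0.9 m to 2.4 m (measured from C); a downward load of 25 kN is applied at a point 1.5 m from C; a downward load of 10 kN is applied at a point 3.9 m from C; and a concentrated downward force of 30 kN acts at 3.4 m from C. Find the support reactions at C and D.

C_x = -15.00 kN, C_y = 60.50 kN, D_y = 62.21 kN

Resultant of the distributed load: 38.47 × 1.5 = 57.705 kN at 1.65 m from C.
ΣM about C: D_y·4.4 − (38.47·1.5)·1.65 − 25·1.5 − 10·3.9 − 30·3.4 = 0 → D_y = 273.71325/4.4 = 62.2076 ≈ 62.21 kN.
ΣF_y = 0: C_y + 62.2076 − 38.47·1.5 − 25 − 10 − 30 = 0 → C_y = 60.50 kN.
ΣF_x = 0: C_x + 15 = 0 → C_x = -15.00 kN.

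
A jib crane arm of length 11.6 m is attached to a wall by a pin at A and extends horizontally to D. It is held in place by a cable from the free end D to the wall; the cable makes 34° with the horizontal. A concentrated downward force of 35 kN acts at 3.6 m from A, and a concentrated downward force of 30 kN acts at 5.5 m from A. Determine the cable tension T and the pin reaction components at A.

ΣM about A: T·sin34°·11.6 − 35·3.6 − 30·5.5 = 0 → T = 291/(11.6·0.559193) = 44.8614 ≈ 44.86 kN.
ΣF_x = 0: A_x − T·cos34° = 0 → A_x = 44.8614 × 0.829038 = 37.19 kN.
ΣF_y = 0: A_y + T·sin34° − 35 − 30 = 0 → A_y = 65 − 44.8614 × 0.559193 = 39.91 kN.

T = 44.86 kN, A_x = 37.19 kN, A_y = 39.91 kN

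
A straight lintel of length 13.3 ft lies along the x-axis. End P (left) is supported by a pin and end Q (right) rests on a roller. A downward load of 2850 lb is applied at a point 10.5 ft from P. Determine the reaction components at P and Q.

P_x = 0, P_y = 600.0 lb, Q_y = 2250 lb

Taking moments about P: Q_y·13.3 − 2850·10.5 = 0 → Q_y = 29925/13.3 = 2250 lb.
ΣF_y = 0: P_y + 2250 − 2850 = 0 → P_y = 600.0 lb.
ΣF_x = 0: no horizontal applied forces, so P_x = 0.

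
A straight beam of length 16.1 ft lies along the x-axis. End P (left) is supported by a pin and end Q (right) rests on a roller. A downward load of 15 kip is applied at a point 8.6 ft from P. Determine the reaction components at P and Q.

Taking moments about P: Q_y·16.1 − 15·8.6 = 0 → Q_y = 129/16.1 = 8.01242 ≈ 8.012 kip.
ΣF_y = 0: P_y + 8.01242 − 15 = 0 → P_y = 6.988 kip.
ΣF_x = 0: no horizontal applied forces, so P_x = 0.

P_x = 0, P_y = 6.988 kip, Q_y = 8.012 kip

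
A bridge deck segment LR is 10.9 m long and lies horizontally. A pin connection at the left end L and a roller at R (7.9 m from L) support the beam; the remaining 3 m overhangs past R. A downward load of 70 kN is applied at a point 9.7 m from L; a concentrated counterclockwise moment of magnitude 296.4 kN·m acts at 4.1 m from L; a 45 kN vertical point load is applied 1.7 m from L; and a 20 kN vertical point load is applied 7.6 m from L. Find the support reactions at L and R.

L_x = 0, L_y = 57.65 kN, R_y = 77.35 kN

Taking moments about L: R_y·7.9 − 70·9.7 + 296.4 − 45·1.7 − 20·7.6 = 0 → R_y = 611.1/7.9 = 77.3544 ≈ 77.35 kN.
ΣF_y = 0: L_y + 77.3544 − 70 − 45 − 20 = 0 → L_y = 57.65 kN.
ΣF_x = 0: no horizontal applied forces, so L_x = 0.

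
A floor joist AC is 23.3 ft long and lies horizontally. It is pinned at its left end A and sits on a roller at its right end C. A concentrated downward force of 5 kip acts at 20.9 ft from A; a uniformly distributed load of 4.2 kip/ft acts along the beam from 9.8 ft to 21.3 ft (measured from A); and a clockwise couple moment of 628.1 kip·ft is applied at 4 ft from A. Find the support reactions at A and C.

A_x = 0, A_y = -10.38 kip, C_y = 63.68 kip

Resultant of the distributed load: 4.2 × 11.5 = 48.3 kip at 15.55 ft from A.
Moments about A: C_y·23.3 − 5·20.9 − (4.2·11.5)·15.55 − 628.1 = 0 → C_y = 1483.665/23.3 = 63.6766 ≈ 63.68 kip.
ΣF_y = 0: A_y + 63.6766 − 5 − 4.2·11.5 = 0 → A_y = -10.38 kip.
ΣF_x = 0: no horizontal applied forces, so A_x = 0.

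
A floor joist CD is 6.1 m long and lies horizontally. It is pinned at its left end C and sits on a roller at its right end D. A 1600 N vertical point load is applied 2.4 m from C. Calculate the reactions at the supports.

C_x = 0, C_y = 970.5 N, D_y = 629.5 N

ΣM about C: D_y·6.1 − 1600·2.4 = 0 → D_y = 3840/6.1 = 629.508 ≈ 629.5 N.
ΣF_y = 0: C_y + 629.508 − 1600 = 0 → C_y = 970.5 N.
ΣF_x = 0: no horizontal applied forces, so C_x = 0.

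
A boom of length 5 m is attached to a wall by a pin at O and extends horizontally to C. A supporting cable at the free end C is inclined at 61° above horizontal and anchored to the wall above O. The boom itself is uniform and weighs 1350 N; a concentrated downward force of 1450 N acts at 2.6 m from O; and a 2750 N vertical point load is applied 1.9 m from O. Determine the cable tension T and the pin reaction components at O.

T = 2829 N, O_x = 1371 N, O_y = 3076 N

ΣM about O: T·sin61°·5 − 1350·2.5 − 1450·2.6 − 2750·1.9 = 0 → T = 12370/(5·0.87462) = 2828.66 ≈ 2829 N.
ΣF_x = 0: O_x − T·cos61° = 0 → O_x = 2828.66 × 0.48481 = 1371 N.
ΣF_y = 0: O_y + T·sin61° − 1350 − 1450 − 2750 = 0 → O_y = 5550 − 2828.66 × 0.87462 = 3076 N.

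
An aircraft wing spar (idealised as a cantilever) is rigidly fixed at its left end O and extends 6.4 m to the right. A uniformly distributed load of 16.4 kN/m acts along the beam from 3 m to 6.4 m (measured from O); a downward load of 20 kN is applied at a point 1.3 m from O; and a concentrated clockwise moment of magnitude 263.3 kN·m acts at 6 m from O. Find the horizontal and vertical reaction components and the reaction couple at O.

O_x = 0, O_y = 75.76 kN, M_O = 551.4 kN·m

Resultant of the distributed load: 16.4 × 3.4 = 55.76 kN at 4.7 m from O.
ΣF_x = 0: O_x = 0.
ΣF_y = 0: O_y − 16.4·3.4 − 20 = 0 → O_y = 75.76 kN.
ΣM about O: M_O − (16.4·3.4)·4.7 − 20·1.3 − 263.3 = 0 → M_O = 551.4 kN·m.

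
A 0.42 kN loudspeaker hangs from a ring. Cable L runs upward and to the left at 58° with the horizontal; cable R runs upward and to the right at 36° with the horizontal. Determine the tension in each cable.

ΣF_x = 0: −T_L·cos58° + T_R·cos36° = 0 → T_R = 0.655016·T_L.
ΣF_y = 0: T_L·sin58° + T_R·sin36° = 0.42.
Substitute: T_L·(0.848048 + 0.655016·0.587785) = 0.42 → T_L = 0.340617 ≈ 0.3406 kN.
Then T_R = 0.655016 × 0.340617 = 0.2231 kN.

T_L = 0.3406 kN, T_R = 0.2231 kN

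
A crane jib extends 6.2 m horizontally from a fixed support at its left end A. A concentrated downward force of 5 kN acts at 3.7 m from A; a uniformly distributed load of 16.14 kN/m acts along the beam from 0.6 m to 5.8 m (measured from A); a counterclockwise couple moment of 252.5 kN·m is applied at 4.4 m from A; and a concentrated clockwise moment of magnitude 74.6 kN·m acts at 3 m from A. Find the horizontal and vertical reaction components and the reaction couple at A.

A_x = 0, A_y = 88.93 kN, M_A = 109.2 kN·m

Resultant of the distributed load: 16.14 × 5.2 = 83.928 kN at 3.2 m from A.
ΣF_x = 0: A_x = 0.
ΣF_y = 0: A_y − 5 − 16.14·5.2 = 0 → A_y = 88.93 kN.
ΣM about A: M_A − 5·3.7 − (16.14·5.2)·3.2 + 252.5 − 74.6 = 0 → M_A = 109.2 kN·m.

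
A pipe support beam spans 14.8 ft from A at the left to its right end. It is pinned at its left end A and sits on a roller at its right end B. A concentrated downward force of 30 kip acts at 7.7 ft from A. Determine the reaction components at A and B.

ΣM about A: B_y·14.8 − 30·7.7 = 0 → B_y = 231/14.8 = 15.6081 ≈ 15.61 kip.
ΣF_y = 0: A_y + 15.6081 − 30 = 0 → A_y = 14.39 kip.
ΣF_x = 0: no horizontal applied forces, so A_x = 0.

A_x = 0, A_y = 14.39 kip, B_y = 15.61 kip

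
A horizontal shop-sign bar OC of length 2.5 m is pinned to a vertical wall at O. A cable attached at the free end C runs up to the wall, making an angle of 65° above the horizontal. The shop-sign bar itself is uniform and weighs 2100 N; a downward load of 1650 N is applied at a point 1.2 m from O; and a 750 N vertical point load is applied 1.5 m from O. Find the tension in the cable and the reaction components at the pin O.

ΣM about O: T·sin65°·2.5 − 2100·1.25 − 1650·1.2 − 750·1.5 = 0 → T = 5730/(2.5·0.906308) = 2528.94 ≈ 2529 N.
ΣF_x = 0: O_x − T·cos65° = 0 → O_x = 2528.94 × 0.422618 = 1069 N.
ΣF_y = 0: O_y + T·sin65° − 2100 − 1650 − 750 = 0 → O_y = 4500 − 2528.94 × 0.906308 = 2208 N.

T = 2529 N, O_x = 1069 N, O_y = 2208 N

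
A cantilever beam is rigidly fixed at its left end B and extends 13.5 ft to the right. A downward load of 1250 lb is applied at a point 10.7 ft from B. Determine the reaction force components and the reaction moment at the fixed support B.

ΣF_x = 0: B_x = 0.
ΣF_y = 0: B_y − 1250 = 0 → B_y = 1250 lb.
ΣM about B: M_B − 1250·10.7 = 0 → M_B = 13380 lb·ft.

B_x = 0, B_y = 1250 lb, M_B = 13380 lb·ft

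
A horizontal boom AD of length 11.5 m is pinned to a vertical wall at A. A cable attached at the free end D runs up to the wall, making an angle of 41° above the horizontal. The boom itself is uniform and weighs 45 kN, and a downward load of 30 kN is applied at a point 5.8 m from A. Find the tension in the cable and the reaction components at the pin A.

T = 57.36 kN, A_x = 43.29 kN, A_y = 37.37 kN

ΣM about A: T·sin41°·11.5 − 45·5.75 − 30·5.8 = 0 → T = 432.75/(11.5·0.656059) = 57.3583 ≈ 57.36 kN.
ΣF_x = 0: A_x − T·cos41° = 0 → A_x = 57.3583 × 0.75471 = 43.29 kN.
ΣF_y = 0: A_y + T·sin41° − 45 − 30 = 0 → A_y = 75 − 57.3583 × 0.656059 = 37.37 kN.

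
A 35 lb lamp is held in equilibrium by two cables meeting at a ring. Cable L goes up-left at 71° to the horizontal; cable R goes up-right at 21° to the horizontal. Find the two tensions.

T_L = 32.70 lb, T_R = 11.40 lb

ΣF_x = 0: −T_L·cos71° + T_R·cos21° = 0 → T_R = 0.348731·T_L.
ΣF_y = 0: T_L·sin71° + T_R·sin21° = 35.
Substitute: T_L·(0.945519 + 0.348731·0.358368) = 35 → T_L = 32.6952 ≈ 32.70 lb.
Then T_R = 0.348731 × 32.6952 = 11.40 lb.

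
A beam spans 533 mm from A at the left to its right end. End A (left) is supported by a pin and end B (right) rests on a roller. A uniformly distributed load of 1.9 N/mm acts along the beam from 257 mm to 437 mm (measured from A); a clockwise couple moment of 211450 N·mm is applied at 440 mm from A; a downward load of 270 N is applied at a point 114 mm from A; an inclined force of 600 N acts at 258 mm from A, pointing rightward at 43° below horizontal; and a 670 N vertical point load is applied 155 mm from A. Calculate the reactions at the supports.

Resultant of the distributed load: 1.9 × 180 = 342 N at 347 mm from A.
Moments about A: B_y·533 − (1.9·180)·347 − 211450 − 270·114 − 600·sin43°·258 − 670·155 = 0 → B_y = 570327/533 = 1070.03 ≈ 1070 N.
ΣF_y = 0: A_y + 1070.03 − 1.9·180 − 270 − 600·sin43° − 670 = 0 → A_y = 621.2 N.
ΣF_x = 0: A_x + 600·cos43° = 0 → A_x = -438.8 N.

A_x = -438.8 N, A_y = 621.2 N, B_y = 1070 N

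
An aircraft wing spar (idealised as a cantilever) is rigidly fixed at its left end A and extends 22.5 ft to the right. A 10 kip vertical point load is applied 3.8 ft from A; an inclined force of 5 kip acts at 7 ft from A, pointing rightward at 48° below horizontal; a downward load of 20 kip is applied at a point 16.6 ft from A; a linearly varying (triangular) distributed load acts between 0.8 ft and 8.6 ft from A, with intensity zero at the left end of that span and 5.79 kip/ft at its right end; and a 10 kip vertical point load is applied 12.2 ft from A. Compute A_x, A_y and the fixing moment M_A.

A_x = -3.346 kip, A_y = 66.30 kip, M_A = 653.5 kip·ft

Resultant of the triangular load: ½ × 5.79 × 7.8 = 22.581 kip, acting at 6 ft from A (one-third of the span from the peak).
ΣF_x = 0: A_x + 5·cos48° = 0 → A_x = -3.346 kip.
ΣF_y = 0: A_y − 10 − 5·sin48° − 20 − ½·5.79·7.8 − 10 = 0 → A_y = 66.30 kip.
ΣM about A: M_A − 10·3.8 − 5·sin48°·7 − 20·16.6 − (½·5.79·7.8)·6 − 10·12.2 = 0 → M_A = 653.5 kip·ft.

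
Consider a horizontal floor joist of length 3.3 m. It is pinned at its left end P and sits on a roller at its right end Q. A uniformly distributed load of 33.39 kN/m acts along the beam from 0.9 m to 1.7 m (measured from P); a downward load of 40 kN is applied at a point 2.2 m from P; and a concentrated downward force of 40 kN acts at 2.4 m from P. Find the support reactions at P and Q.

Resultant of the distributed load: 33.39 × 0.8 = 26.712 kN at 1.3 m from P.
Moments about P: Q_y·3.3 − (33.39·0.8)·1.3 − 40·2.2 − 40·2.4 = 0 → Q_y = 218.7256/3.3 = 66.2805 ≈ 66.28 kN.
ΣF_y = 0: P_y + 66.2805 − 33.39·0.8 − 40 − 40 = 0 → P_y = 40.43 kN.
ΣF_x = 0: no horizontal applied forces, so P_x = 0.

P_x = 0, P_y = 40.43 kN, Q_y = 66.28 kN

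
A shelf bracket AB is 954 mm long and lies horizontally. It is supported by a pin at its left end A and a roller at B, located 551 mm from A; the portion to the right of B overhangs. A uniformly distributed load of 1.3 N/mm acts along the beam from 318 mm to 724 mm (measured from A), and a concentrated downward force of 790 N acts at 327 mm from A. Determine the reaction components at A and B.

Resultant of the distributed load: 1.3 × 406 = 527.8 N at 521 mm from A.
Taking moments about A: B_y·551 − (1.3·406)·521 − 790·327 = 0 → B_y = 533313.8/551 = 967.902 ≈ 967.9 N.
ΣF_y = 0: A_y + 967.902 − 1.3·406 − 790 = 0 → A_y = 349.9 N.
ΣF_x = 0: no horizontal applied forces, so A_x = 0.

A_x = 0, A_y = 349.9 N, B_y = 967.9 N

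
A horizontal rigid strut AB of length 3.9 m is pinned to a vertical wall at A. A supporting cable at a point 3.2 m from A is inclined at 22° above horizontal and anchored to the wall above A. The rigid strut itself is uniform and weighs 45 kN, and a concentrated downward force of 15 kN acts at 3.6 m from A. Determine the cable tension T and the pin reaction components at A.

T = 118.2 kN, A_x = 109.6 kN, A_y = 15.70 kN

ΣM about A: T·sin22°·3.2 − 45·1.95 − 15·3.6 = 0 → T = 141.75/(3.2·0.374607) = 118.249 ≈ 118.2 kN.
ΣF_x = 0: A_x − T·cos22° = 0 → A_x = 118.249 × 0.927184 = 109.6 kN.
ΣF_y = 0: A_y + T·sin22° − 45 − 15 = 0 → A_y = 60 − 118.249 × 0.374607 = 15.70 kN.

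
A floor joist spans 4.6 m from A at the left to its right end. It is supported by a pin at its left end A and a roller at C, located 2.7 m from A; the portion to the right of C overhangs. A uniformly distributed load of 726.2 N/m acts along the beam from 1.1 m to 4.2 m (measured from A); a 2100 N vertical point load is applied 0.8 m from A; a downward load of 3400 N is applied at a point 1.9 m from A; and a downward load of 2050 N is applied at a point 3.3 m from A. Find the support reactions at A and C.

Resultant of the distributed load: 726.2 × 3.1 = 2251.22 N at 2.65 m from A.
Taking moments about A: C_y·2.7 − (726.2·3.1)·2.65 − 2100·0.8 − 3400·1.9 − 2050·3.3 = 0 → C_y = 20870.733/2.7 = 7729.9 ≈ 7730 N.
ΣF_y = 0: A_y + 7729.9 − 726.2·3.1 − 2100 − 3400 − 2050 = 0 → A_y = 2071 N.
ΣF_x = 0: no horizontal applied forces, so A_x = 0.

A_x = 0, A_y = 2071 N, C_y = 7730 N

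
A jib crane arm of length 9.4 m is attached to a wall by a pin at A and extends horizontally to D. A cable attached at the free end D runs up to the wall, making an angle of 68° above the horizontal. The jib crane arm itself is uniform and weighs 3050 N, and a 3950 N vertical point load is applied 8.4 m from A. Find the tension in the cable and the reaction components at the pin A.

T = 5452 N, A_x = 2042 N, A_y = 1945 N

ΣM about A: T·sin68°·9.4 − 3050·4.7 − 3950·8.4 = 0 → T = 47515/(9.4·0.927184) = 5451.76 ≈ 5452 N.
ΣF_x = 0: A_x − T·cos68° = 0 → A_x = 5451.76 × 0.374607 = 2042 N.
ΣF_y = 0: A_y + T·sin68° − 3050 − 3950 = 0 → A_y = 7000 − 5451.76 × 0.927184 = 1945 N.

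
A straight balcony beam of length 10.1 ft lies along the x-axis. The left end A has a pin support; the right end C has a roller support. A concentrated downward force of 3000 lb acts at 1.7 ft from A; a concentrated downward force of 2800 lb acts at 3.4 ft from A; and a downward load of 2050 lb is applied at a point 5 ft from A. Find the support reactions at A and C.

Taking moments about A: C_y·10.1 − 3000·1.7 − 2800·3.4 − 2050·5 = 0 → C_y = 24870/10.1 = 2462.38 ≈ 2462 lb.
ΣF_y = 0: A_y + 2462.38 − 3000 − 2800 − 2050 = 0 → A_y = 5388 lb.
ΣF_x = 0: no horizontal applied forces, so A_x = 0.

A_x = 0, A_y = 5388 lb, C_y = 2462 lb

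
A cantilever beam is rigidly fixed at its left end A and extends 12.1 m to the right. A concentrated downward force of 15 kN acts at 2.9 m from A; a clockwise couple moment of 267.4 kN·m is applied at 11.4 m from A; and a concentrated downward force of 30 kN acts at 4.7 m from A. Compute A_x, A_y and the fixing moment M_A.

A_x = 0, A_y = 45.00 kN, M_A = 451.9 kN·m

ΣF_x = 0: A_x = 0.
ΣF_y = 0: A_y − 15 − 30 = 0 → A_y = 45.00 kN.
ΣM about A: M_A − 15·2.9 − 267.4 − 30·4.7 = 0 → M_A = 451.9 kN·m.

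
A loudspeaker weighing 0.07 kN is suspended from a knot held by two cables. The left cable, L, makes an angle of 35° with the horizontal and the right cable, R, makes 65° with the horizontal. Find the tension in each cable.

ΣF_x = 0: −T_L·cos35° + T_R·cos65° = 0 → T_R = 1.93828·T_L.
ΣF_y = 0: T_L·sin35° + T_R·sin65° = 0.07.
Substitute: T_L·(0.573576 + 1.93828·0.906308) = 0.07 → T_L = 0.0300396 ≈ 0.03004 kN.
Then T_R = 1.93828 × 0.0300396 = 0.05823 kN.

T_L = 0.03004 kN, T_R = 0.05823 kN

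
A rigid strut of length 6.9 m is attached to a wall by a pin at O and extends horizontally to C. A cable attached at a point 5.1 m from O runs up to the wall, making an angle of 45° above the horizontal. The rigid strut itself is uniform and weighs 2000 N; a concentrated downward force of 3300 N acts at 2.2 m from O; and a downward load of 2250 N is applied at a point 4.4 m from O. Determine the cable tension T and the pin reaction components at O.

ΣM about O: T·sin45°·5.1 − 2000·3.45 − 3300·2.2 − 2250·4.4 = 0 → T = 24060/(5.1·0.707107) = 6671.76 ≈ 6672 N.
ΣF_x = 0: O_x − T·cos45° = 0 → O_x = 6671.76 × 0.707107 = 4718 N.
ΣF_y = 0: O_y + T·sin45° − 2000 − 3300 − 2250 = 0 → O_y = 7550 − 6671.76 × 0.707107 = 2832 N.

T = 6672 N, O_x = 4718 N, O_y = 2832 N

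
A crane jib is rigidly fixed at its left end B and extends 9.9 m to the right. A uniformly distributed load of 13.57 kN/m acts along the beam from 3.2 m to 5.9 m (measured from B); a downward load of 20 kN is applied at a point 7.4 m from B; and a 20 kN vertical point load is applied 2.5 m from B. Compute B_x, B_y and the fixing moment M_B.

B_x = 0, B_y = 76.64 kN, M_B = 364.7 kN·m

Resultant of the distributed load: 13.57 × 2.7 = 36.639 kN at 4.55 m from B.
ΣF_x = 0: B_x = 0.
ΣF_y = 0: B_y − 13.57·2.7 − 20 − 20 = 0 → B_y = 76.64 kN.
ΣM about B: M_B − (13.57·2.7)·4.55 − 20·7.4 − 20·2.5 = 0 → M_B = 364.7 kN·m.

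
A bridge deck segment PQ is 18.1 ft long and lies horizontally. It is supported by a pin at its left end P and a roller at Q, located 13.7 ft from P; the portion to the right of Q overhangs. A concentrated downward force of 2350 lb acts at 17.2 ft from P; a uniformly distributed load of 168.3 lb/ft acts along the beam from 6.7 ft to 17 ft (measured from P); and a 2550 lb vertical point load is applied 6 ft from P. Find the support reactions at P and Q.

Resultant of the distributed load: 168.3 × 10.3 = 1733.49 lb at 11.85 ft from P.
Moments about P: Q_y·13.7 − 2350·17.2 − (168.3·10.3)·11.85 − 2550·6 = 0 → Q_y = 76261.8565/13.7 = 5566.56 ≈ 5567 lb.
ΣF_y = 0: P_y + 5566.56 − 2350 − 168.3·10.3 − 2550 = 0 → P_y = 1067 lb.
ΣF_x = 0: no horizontal applied forces, so P_x = 0.

P_x = 0, P_y = 1067 lb, Q_y = 5567 lb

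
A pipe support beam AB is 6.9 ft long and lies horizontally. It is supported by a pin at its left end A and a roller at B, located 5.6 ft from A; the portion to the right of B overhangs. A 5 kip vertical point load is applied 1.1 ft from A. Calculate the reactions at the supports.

Taking moments about A: B_y·5.6 − 5·1.1 = 0 → B_y = 5.5/5.6 = 0.982143 ≈ 0.9821 kip.
ΣF_y = 0: A_y + 0.982143 − 5 = 0 → A_y = 4.018 kip.
ΣF_x = 0: no horizontal applied forces, so A_x = 0.

A_x = 0, A_y = 4.018 kip, B_y = 0.9821 kip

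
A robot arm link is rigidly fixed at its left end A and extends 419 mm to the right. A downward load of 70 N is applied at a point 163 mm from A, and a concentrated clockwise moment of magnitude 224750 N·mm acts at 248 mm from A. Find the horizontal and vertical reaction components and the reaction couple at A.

A_x = 0, A_y = 70.00 N, M_A = 236200 N·mm

ΣF_x = 0: A_x = 0.
ΣF_y = 0: A_y − 70 = 0 → A_y = 70.00 N.
ΣM about A: M_A − 70·163 − 224750 = 0 → M_A = 236200 N·mm.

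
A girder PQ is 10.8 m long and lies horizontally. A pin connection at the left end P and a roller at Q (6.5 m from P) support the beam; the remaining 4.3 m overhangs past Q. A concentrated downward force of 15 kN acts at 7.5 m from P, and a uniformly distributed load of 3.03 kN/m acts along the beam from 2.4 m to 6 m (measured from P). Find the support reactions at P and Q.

P_x = 0, P_y = 1.552 kN, Q_y = 24.36 kN

Resultant of the distributed load: 3.03 × 3.6 = 10.908 kN at 4.2 m from P.
Taking moments about P: Q_y·6.5 − 15·7.5 − (3.03·3.6)·4.2 = 0 → Q_y = 158.3136/6.5 = 24.3559 ≈ 24.36 kN.
ΣF_y = 0: P_y + 24.3559 − 15 − 3.03·3.6 = 0 → P_y = 1.552 kN.
ΣF_x = 0: no horizontal applied forces, so P_x = 0.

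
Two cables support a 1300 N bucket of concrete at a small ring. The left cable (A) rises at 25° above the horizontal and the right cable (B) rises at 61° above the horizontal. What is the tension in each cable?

ΣF_x = 0: −T_A·cos25° + T_B·cos61° = 0 → T_B = 1.86941·T_A.
ΣF_y = 0: T_A·sin25° + T_B·sin61° = 1300.
Substitute: T_A·(0.422618 + 1.86941·0.87462) = 1300 → T_A = 631.791 ≈ 631.8 N.
Then T_B = 1.86941 × 631.791 = 1181 N.

T_A = 631.8 N, T_B = 1181 N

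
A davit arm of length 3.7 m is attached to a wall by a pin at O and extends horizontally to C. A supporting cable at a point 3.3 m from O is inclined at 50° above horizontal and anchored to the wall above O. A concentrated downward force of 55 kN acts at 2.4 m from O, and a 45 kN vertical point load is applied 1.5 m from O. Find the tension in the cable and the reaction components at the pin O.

T = 78.92 kN, O_x = 50.73 kN, O_y = 39.55 kN

ΣM about O: T·sin50°·3.3 − 55·2.4 − 45·1.5 = 0 → T = 199.5/(3.3·0.766044) = 78.9178 ≈ 78.92 kN.
ΣF_x = 0: O_x − T·cos50° = 0 → O_x = 78.9178 × 0.642788 = 50.73 kN.
ΣF_y = 0: O_y + T·sin50° − 55 − 45 = 0 → O_y = 100 − 78.9178 × 0.766044 = 39.55 kN.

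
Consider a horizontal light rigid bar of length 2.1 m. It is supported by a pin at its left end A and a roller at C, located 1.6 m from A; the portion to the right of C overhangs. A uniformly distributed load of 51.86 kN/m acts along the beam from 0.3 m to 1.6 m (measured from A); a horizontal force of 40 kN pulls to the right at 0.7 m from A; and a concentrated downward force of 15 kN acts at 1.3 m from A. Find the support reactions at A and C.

A_x = -40.00 kN, A_y = 30.20 kN, C_y = 52.22 kN

Resultant of the distributed load: 51.86 × 1.3 = 67.418 kN at 0.95 m from A.
Taking moments about A: C_y·1.6 − (51.86·1.3)·0.95 − 15·1.3 = 0 → C_y = 83.5471/1.6 = 52.2169 ≈ 52.22 kN.
ΣF_y = 0: A_y + 52.2169 − 51.86·1.3 − 15 = 0 → A_y = 30.20 kN.
ΣF_x = 0: A_x + 40 = 0 → A_x = -40.00 kN.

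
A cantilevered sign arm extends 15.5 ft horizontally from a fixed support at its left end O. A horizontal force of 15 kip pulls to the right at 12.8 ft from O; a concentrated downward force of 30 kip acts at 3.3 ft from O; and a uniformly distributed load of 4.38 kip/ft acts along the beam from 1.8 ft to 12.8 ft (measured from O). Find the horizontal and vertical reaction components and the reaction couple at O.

Resultant of the distributed load: 4.38 × 11 = 48.18 kip at 7.3 ft from O.
ΣF_x = 0: O_x + 15 = 0 → O_x = -15.00 kip.
ΣF_y = 0: O_y − 30 − 4.38·11 = 0 → O_y = 78.18 kip.
ΣM about O: M_O − 30·3.3 − (4.38·11)·7.3 = 0 → M_O = 450.7 kip·ft.

O_x = -15.00 kip, O_y = 78.18 kip, M_O = 450.7 kip·ft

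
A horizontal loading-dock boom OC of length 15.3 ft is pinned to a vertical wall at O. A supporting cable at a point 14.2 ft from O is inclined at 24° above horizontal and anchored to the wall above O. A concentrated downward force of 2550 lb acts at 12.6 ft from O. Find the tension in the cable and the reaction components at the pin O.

ΣM about O: T·sin24°·14.2 − 2550·12.6 = 0 → T = 32130/(14.2·0.406737) = 5563 lb.
ΣF_x = 0: O_x − T·cos24° = 0 → O_x = 5563 × 0.913545 = 5082 lb.
ΣF_y = 0: O_y + T·sin24° − 2550 = 0 → O_y = 2550 − 5563 × 0.406737 = 287.3 lb.

T = 5563 lb, O_x = 5082 lb, O_y = 287.3 lb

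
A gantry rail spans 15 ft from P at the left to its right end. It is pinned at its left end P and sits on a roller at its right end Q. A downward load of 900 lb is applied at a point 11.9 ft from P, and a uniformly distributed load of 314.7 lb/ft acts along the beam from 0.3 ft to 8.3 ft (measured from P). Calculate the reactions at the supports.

Resultant of the distributed load: 314.7 × 8 = 2517.6 lb at 4.3 ft from P.
Moments about P: Q_y·15 − 900·11.9 − (314.7·8)·4.3 = 0 → Q_y = 21535.68/15 = 1435.71 ≈ 1436 lb.
ΣF_y = 0: P_y + 1435.71 − 900 − 314.7·8 = 0 → P_y = 1982 lb.
ΣF_x = 0: no horizontal applied forces, so P_x = 0.

P_x = 0, P_y = 1982 lb, Q_y = 1436 lb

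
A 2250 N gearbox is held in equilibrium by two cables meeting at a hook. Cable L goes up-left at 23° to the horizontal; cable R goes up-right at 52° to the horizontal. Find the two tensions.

T_L = 1434 N, T_R = 2144 N

ΣF_x = 0: −T_L·cos23° + T_R·cos52° = 0 → T_R = 1.49515·T_L.
ΣF_y = 0: T_L·sin23° + T_R·sin52° = 2250.
Substitute: T_L·(0.390731 + 1.49515·0.788011) = 2250 → T_L = 1434.1 ≈ 1434 N.
Then T_R = 1.49515 × 1434.1 = 2144 N.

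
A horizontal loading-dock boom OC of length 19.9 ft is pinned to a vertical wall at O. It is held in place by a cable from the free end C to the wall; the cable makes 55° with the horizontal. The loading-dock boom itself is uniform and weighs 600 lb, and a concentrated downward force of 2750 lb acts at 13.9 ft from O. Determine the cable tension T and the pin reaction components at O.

T = 2711 lb, O_x = 1555 lb, O_y = 1129 lb

ΣM about O: T·sin55°·19.9 − 600·9.95 − 2750·13.9 = 0 → T = 44195/(19.9·0.819152) = 2711.16 ≈ 2711 lb.
ΣF_x = 0: O_x − T·cos55° = 0 → O_x = 2711.16 × 0.573576 = 1555 lb.
ΣF_y = 0: O_y + T·sin55° − 600 − 2750 = 0 → O_y = 3350 − 2711.16 × 0.819152 = 1129 lb.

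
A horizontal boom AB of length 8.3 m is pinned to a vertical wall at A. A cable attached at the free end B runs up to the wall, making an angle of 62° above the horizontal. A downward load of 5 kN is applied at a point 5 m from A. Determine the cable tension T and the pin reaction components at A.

ΣM about A: T·sin62°·8.3 − 5·5 = 0 → T = 25/(8.3·0.882948) = 3.41135 ≈ 3.411 kN.
ΣF_x = 0: A_x − T·cos62° = 0 → A_x = 3.41135 × 0.469472 = 1.602 kN.
ΣF_y = 0: A_y + T·sin62° − 5 = 0 → A_y = 5 − 3.41135 × 0.882948 = 1.988 kN.

T = 3.411 kN, A_x = 1.602 kN, A_y = 1.988 kN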